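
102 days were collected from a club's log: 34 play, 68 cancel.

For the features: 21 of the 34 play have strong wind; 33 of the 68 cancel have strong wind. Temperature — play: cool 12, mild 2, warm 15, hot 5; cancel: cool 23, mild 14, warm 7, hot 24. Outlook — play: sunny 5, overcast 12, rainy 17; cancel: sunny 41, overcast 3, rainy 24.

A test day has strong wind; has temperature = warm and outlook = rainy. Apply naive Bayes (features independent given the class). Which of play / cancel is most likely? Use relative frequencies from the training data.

play: (34/102) × (21/34) × (15/34) × (17/34) ≈ 0.0454152
cancel: (68/102) × (33/68) × (7/68) × (24/68) ≈ 0.0117545
Highest score → play.

play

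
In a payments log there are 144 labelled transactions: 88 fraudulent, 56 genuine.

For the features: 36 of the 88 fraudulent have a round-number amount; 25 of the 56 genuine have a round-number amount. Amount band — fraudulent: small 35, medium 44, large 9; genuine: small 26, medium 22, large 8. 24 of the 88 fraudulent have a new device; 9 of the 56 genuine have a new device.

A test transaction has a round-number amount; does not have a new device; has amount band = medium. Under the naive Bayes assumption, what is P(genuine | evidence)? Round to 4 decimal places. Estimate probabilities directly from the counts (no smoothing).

0.3864

fraudulent: (88/144) × (36/88) × (44/88) × (64/88) ≈ 0.0909091
genuine: (56/144) × (25/56) × (22/56) × (47/56) ≈ 0.0572429
P(genuine | x) = 0.0572429 / 0.148152 ≈ 0.3864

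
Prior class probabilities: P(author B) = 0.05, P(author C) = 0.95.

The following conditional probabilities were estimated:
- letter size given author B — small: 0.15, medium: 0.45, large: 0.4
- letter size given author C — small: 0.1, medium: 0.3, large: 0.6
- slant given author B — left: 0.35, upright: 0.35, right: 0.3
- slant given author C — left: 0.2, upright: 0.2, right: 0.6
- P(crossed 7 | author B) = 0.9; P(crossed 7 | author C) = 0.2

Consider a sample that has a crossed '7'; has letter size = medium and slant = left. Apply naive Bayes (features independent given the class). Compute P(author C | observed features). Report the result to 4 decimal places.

0.6166

author B: 0.05 × 0.45 × 0.35 × 0.9 = 0.0070875
author C: 0.95 × 0.3 × 0.2 × 0.2 = 0.0114
P(author C | x) = 0.0114 / 0.0184875 ≈ 0.6166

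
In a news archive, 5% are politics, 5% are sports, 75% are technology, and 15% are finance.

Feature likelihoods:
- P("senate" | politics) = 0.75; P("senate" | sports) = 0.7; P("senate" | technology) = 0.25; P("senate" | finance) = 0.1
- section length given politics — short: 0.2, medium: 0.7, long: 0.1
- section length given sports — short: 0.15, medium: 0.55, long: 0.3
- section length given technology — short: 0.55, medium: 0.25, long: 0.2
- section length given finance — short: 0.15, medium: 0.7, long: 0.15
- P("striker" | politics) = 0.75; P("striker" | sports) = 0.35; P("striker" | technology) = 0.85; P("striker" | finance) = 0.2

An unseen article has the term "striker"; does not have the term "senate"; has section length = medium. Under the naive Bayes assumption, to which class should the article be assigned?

technology

politics: 0.05 × (1−0.75) × 0.7 × 0.75 = 0.0065625
sports: 0.05 × (1−0.7) × 0.55 × 0.35 = 0.0028875
technology: 0.75 × (1−0.25) × 0.25 × 0.85 = 0.11953125
finance: 0.15 × (1−0.1) × 0.7 × 0.2 = 0.0189
Highest score → technology.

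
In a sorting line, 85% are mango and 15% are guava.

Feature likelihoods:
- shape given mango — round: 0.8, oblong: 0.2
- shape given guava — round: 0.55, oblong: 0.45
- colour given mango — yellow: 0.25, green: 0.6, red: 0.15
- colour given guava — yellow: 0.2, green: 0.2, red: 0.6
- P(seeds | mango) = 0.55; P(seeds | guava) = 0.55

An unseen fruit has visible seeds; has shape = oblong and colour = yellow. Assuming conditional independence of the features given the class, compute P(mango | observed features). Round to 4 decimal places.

0.7589

mango: 0.85 × 0.2 × 0.25 × 0.55 = 0.023375
guava: 0.15 × 0.45 × 0.2 × 0.55 = 0.007425
P(mango | x) = 0.023375 / 0.0308 ≈ 0.7589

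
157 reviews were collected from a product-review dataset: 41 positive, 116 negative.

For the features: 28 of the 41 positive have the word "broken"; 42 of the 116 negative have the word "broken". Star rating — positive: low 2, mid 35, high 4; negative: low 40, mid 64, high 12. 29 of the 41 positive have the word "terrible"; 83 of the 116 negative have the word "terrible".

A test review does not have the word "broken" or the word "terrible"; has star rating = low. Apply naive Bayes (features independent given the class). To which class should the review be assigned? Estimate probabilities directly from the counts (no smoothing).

positive: (41/157) × (13/41) × (2/41) × (12/41) ≈ 0.00118219
negative: (116/157) × (74/116) × (40/116) × (33/116) ≈ 0.046237
Highest score → negative.

negative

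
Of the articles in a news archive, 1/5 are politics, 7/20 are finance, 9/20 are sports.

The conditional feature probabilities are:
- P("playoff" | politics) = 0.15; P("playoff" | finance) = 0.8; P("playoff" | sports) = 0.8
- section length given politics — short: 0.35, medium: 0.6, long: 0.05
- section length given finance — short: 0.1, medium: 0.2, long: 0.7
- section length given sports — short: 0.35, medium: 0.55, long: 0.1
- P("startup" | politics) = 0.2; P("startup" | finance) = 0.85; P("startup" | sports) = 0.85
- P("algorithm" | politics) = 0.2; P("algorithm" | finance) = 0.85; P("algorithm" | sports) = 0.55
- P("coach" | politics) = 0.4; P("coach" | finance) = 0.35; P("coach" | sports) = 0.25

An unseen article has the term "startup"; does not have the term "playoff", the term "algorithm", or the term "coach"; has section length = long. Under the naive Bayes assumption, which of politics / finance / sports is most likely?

finance

politics: 0.2 × (1−0.15) × 0.05 × 0.2 × (1−0.2) × (1−0.4) = 0.000816
finance: 0.35 × (1−0.8) × 0.7 × 0.85 × (1−0.85) × (1−0.35) = 0.004060875
sports: 0.45 × (1−0.8) × 0.1 × 0.85 × (1−0.55) × (1−0.25) = 0.002581875
Highest score → finance.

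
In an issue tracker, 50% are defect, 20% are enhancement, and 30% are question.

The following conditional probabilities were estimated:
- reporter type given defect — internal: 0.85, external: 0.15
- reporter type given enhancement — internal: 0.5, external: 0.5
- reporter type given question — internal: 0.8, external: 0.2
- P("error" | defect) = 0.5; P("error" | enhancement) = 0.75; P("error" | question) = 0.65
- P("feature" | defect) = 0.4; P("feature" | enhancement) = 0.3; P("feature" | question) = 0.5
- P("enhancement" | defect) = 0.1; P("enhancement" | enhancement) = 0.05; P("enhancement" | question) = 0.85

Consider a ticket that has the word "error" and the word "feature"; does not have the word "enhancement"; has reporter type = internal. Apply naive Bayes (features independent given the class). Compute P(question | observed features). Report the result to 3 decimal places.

defect: 0.5 × 0.85 × 0.5 × 0.4 × (1−0.1) = 0.0765
enhancement: 0.2 × 0.5 × 0.75 × 0.3 × (1−0.05) = 0.021375
question: 0.3 × 0.8 × 0.65 × 0.5 × (1−0.85) = 0.0117
P(question | x) = 0.0117 / 0.109575 ≈ 0.107

0.107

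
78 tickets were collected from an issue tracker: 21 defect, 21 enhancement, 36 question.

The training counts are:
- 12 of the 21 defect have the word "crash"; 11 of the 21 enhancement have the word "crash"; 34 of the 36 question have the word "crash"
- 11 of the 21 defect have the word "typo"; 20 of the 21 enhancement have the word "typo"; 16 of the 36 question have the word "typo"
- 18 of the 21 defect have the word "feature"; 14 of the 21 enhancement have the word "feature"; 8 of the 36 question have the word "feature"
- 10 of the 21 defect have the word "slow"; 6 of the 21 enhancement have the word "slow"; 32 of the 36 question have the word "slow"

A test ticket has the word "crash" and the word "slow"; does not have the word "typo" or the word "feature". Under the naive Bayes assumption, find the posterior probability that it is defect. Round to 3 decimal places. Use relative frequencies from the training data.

defect: (21/78) × (12/21) × (10/21) × (3/21) × (10/21) ≈ 0.00498368
enhancement: (21/78) × (11/21) × (1/21) × (7/21) × (6/21) ≈ 0.000639572
question: (36/78) × (34/36) × (20/36) × (28/36) × (32/36) ≈ 0.167423
P(defect | x) = 0.00498368 / 0.173046252 ≈ 0.029

0.029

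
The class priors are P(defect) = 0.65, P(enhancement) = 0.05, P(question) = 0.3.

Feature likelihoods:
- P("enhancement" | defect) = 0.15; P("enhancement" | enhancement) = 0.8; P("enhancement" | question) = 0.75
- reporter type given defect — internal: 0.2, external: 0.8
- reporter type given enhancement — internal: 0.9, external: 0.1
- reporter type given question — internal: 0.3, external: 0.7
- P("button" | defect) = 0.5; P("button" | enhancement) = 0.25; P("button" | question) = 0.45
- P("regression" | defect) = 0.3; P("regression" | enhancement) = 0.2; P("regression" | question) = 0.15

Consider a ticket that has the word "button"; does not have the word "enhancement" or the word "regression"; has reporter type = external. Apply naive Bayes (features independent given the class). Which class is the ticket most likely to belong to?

defect: 0.65 × (1−0.15) × 0.8 × 0.5 × (1−0.3) = 0.1547
enhancement: 0.05 × (1−0.8) × 0.1 × 0.25 × (1−0.2) = 0.0002
question: 0.3 × (1−0.75) × 0.7 × 0.45 × (1−0.15) = 0.02008125
Highest score → defect.

defect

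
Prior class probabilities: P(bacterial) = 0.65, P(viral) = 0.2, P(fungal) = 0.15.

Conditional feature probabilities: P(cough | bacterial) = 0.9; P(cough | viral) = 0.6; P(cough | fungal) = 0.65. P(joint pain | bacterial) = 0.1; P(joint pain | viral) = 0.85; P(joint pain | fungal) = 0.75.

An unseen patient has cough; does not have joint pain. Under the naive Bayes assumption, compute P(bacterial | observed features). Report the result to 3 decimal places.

bacterial: 0.65 × 0.9 × (1−0.1) = 0.5265
viral: 0.2 × 0.6 × (1−0.85) = 0.018
fungal: 0.15 × 0.65 × (1−0.75) = 0.024375
P(bacterial | x) = 0.5265 / 0.568875 ≈ 0.926

0.926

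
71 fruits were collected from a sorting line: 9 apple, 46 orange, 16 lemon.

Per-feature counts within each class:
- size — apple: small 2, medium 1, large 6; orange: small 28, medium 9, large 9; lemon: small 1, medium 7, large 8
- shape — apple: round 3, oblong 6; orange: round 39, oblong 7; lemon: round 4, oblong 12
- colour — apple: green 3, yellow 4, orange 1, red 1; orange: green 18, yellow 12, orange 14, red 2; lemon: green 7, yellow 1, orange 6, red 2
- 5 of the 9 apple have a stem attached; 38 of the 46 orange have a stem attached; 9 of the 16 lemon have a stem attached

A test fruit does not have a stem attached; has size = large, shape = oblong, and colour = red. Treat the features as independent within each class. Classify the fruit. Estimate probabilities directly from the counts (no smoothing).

apple: (9/71) × (6/9) × (6/9) × (1/9) × (4/9) ≈ 0.00278212
orange: (46/71) × (9/46) × (7/46) × (2/46) × (8/46) ≈ 0.000145857
lemon: (16/71) × (8/16) × (12/16) × (2/16) × (7/16) ≈ 0.00462148
Highest score → lemon.

lemon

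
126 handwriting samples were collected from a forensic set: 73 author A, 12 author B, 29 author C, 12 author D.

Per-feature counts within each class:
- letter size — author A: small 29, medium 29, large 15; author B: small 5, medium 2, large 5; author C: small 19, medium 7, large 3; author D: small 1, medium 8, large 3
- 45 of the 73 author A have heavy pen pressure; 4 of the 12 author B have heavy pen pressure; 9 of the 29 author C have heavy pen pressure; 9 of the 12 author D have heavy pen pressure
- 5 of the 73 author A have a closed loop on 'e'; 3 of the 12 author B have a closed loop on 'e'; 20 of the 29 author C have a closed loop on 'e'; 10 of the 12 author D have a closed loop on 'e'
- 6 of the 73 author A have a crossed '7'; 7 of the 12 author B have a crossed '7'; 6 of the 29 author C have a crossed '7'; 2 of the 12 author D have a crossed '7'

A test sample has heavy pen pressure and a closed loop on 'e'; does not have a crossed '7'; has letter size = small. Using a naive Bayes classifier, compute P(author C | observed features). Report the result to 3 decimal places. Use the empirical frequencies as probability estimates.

author A: (73/126) × (29/73) × (45/73) × (5/73) × (67/73) ≈ 0.008919
author B: (12/126) × (5/12) × (4/12) × (3/12) × (5/12) ≈ 0.00137787
author C: (29/126) × (19/29) × (9/29) × (20/29) × (23/29) ≈ 0.025597
author D: (12/126) × (1/12) × (9/12) × (10/12) × (10/12) ≈ 0.0041336
P(author C | x) = 0.025597 / 0.04002747 ≈ 0.639

0.639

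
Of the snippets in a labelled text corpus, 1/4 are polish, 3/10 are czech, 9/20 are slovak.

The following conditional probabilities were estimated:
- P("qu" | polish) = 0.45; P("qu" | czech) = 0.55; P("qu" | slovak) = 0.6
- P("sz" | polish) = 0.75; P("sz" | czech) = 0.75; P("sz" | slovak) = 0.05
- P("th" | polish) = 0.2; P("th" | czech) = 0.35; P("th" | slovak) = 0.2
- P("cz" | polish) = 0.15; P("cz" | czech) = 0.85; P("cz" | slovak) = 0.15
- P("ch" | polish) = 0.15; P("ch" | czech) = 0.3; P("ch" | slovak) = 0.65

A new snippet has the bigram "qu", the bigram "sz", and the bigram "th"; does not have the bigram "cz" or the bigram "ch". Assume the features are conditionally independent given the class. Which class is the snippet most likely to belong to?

polish: 0.25 × 0.45 × 0.75 × 0.2 × (1−0.15) × (1−0.15) = 0.0121921875
czech: 0.3 × 0.55 × 0.75 × 0.35 × (1−0.85) × (1−0.3) = 0.0045478125
slovak: 0.45 × 0.6 × 0.05 × 0.2 × (1−0.15) × (1−0.65) = 0.00080325
Highest score → polish.

polish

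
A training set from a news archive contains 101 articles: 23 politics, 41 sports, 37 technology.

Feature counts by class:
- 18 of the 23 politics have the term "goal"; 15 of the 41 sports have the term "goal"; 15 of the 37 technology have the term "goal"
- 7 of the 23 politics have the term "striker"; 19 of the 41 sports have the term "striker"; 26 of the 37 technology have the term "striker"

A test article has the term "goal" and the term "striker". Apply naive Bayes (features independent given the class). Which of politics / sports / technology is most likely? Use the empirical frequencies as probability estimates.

politics: (23/101) × (18/23) × (7/23) ≈ 0.0542402
sports: (41/101) × (15/41) × (19/41) ≈ 0.068824
technology: (37/101) × (15/37) × (26/37) ≈ 0.104362
Highest score → technology.

technology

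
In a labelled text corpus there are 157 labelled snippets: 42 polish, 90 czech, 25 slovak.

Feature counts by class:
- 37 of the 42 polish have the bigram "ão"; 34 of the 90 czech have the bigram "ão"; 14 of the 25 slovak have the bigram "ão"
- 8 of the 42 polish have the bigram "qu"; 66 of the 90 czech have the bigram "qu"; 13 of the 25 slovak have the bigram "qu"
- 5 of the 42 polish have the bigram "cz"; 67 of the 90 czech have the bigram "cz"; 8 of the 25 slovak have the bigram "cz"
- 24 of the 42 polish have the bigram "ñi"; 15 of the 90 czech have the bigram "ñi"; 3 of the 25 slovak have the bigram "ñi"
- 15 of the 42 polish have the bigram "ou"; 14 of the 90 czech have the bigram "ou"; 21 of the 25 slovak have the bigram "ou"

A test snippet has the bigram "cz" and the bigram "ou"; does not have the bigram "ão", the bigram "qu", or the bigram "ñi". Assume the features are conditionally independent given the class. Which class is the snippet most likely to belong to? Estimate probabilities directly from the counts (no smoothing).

czech

polish: (42/157) × (5/42) × (34/42) × (5/42) × (18/42) × (15/42) ≈ 0.000469771
czech: (90/157) × (56/90) × (24/90) × (67/90) × (75/90) × (14/90) ≈ 0.00917896
slovak: (25/157) × (11/25) × (12/25) × (8/25) × (22/25) × (21/25) ≈ 0.00795511
Highest score → czech.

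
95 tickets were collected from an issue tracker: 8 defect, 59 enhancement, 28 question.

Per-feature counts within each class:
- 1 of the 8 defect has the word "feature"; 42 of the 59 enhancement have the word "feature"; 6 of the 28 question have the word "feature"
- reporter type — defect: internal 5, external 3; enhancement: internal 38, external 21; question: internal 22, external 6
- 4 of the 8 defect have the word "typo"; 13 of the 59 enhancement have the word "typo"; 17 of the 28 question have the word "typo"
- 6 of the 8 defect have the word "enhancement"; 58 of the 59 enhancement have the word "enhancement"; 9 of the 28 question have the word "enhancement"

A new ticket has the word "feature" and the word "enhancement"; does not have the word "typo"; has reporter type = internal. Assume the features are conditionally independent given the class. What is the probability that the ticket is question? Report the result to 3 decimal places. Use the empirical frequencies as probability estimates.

0.028

defect: (8/95) × (1/8) × (5/8) × (4/8) × (6/8) ≈ 0.00246711
enhancement: (59/95) × (42/59) × (38/59) × (46/59) × (58/59) ≈ 0.218242
question: (28/95) × (6/28) × (22/28) × (11/28) × (9/28) ≈ 0.0062663
P(question | x) = 0.0062663 / 0.22697541 ≈ 0.028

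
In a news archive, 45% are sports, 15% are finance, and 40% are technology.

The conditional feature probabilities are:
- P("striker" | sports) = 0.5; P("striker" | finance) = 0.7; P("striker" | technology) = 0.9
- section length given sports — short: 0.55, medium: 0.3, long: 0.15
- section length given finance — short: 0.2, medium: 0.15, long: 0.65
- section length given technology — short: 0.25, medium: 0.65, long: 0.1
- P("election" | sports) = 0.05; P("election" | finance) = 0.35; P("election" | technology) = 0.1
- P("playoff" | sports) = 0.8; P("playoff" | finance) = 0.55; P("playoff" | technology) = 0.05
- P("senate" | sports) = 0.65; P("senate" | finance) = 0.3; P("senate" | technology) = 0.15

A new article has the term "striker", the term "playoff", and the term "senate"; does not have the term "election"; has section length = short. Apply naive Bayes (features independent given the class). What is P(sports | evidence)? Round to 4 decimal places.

0.9553

sports: 0.45 × 0.5 × 0.55 × (1−0.05) × 0.8 × 0.65 = 0.0611325
finance: 0.15 × 0.7 × 0.2 × (1−0.35) × 0.55 × 0.3 = 0.00225225
technology: 0.4 × 0.9 × 0.25 × (1−0.1) × 0.05 × 0.15 = 0.0006075
P(sports | x) = 0.0611325 / 0.06399225 ≈ 0.9553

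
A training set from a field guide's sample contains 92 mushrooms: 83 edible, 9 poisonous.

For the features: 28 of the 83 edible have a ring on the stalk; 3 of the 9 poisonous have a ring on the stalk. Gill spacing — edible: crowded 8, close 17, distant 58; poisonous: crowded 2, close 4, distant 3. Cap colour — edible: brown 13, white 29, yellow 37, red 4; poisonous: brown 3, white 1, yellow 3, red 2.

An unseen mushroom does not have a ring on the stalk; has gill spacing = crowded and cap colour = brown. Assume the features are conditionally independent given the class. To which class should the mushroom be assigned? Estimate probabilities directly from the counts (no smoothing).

edible: (83/92) × (55/83) × (8/83) × (13/83) ≈ 0.0090251
poisonous: (9/92) × (6/9) × (2/9) × (3/9) ≈ 0.00483092
Highest score → edible.

edible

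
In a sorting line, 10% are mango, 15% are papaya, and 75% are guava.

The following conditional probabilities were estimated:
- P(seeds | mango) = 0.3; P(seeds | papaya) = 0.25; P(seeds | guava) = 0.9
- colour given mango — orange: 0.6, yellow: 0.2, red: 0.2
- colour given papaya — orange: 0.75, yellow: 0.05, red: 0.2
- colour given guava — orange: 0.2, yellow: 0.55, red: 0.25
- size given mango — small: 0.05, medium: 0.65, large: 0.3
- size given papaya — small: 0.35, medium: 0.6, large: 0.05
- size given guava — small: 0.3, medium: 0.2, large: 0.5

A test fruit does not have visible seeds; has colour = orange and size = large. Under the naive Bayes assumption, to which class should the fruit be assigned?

mango

mango: 0.1 × (1−0.3) × 0.6 × 0.3 = 0.0126
papaya: 0.15 × (1−0.25) × 0.75 × 0.05 = 0.00421875
guava: 0.75 × (1−0.9) × 0.2 × 0.5 = 0.0075
Highest score → mango.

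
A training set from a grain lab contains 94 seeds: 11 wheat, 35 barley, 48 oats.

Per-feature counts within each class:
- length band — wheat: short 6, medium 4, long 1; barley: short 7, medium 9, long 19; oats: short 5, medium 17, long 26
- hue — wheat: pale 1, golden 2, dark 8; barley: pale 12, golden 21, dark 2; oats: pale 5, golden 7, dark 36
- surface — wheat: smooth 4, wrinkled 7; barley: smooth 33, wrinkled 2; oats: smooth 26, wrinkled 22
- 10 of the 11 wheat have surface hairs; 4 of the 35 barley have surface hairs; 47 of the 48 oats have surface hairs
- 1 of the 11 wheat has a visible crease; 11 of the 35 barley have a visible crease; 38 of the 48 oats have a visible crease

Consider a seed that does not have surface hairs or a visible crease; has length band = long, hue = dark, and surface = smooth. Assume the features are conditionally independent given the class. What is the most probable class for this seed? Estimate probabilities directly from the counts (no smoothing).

barley

wheat: (11/94) × (1/11) × (8/11) × (4/11) × (1/11) × (10/11) ≈ 0.000232515
barley: (35/94) × (19/35) × (2/35) × (33/35) × (31/35) × (24/35) ≈ 0.0066141
oats: (48/94) × (26/48) × (36/48) × (26/48) × (1/48) × (10/48) ≈ 0.000487704
Highest score → barley.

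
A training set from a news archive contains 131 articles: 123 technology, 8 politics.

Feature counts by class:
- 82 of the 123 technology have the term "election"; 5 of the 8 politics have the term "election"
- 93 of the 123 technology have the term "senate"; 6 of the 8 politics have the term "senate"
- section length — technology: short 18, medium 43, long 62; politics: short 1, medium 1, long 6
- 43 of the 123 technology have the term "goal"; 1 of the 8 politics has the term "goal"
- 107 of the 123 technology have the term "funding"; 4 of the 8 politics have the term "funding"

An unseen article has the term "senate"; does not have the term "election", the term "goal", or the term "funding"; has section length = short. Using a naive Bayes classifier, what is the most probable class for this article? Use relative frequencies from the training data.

technology

technology: (123/131) × (41/123) × (93/123) × (18/123) × (80/123) × (16/123) ≈ 0.00292993
politics: (8/131) × (3/8) × (6/8) × (1/8) × (7/8) × (4/8) ≈ 0.000939289
Highest score → technology.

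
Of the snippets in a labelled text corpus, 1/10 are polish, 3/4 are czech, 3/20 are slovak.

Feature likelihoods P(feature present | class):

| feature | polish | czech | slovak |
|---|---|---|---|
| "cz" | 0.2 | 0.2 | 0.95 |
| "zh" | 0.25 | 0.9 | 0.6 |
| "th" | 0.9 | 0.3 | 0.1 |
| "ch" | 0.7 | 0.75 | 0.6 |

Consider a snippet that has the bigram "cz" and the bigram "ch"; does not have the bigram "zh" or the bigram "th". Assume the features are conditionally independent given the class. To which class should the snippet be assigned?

polish: 0.1 × 0.2 × (1−0.25) × (1−0.9) × 0.7 = 0.00105
czech: 0.75 × 0.2 × (1−0.9) × (1−0.3) × 0.75 = 0.007875
slovak: 0.15 × 0.95 × (1−0.6) × (1−0.1) × 0.6 = 0.03078
Highest score → slovak.

slovak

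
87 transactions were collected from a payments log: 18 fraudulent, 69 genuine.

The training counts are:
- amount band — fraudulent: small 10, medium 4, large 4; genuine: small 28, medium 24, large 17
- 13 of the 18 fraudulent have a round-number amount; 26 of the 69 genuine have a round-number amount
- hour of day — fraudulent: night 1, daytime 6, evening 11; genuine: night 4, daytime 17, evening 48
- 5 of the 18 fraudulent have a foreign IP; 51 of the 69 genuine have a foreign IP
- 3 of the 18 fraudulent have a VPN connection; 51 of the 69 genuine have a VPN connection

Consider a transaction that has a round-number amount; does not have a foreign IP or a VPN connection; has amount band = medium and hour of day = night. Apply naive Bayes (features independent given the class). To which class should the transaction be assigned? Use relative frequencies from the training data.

fraudulent: (18/87) × (4/18) × (13/18) × (1/18) × (13/18) × (15/18) ≈ 0.00111027
genuine: (69/87) × (24/69) × (26/69) × (4/69) × (18/69) × (18/69) ≈ 0.000410085
Highest score → fraudulent.

fraudulent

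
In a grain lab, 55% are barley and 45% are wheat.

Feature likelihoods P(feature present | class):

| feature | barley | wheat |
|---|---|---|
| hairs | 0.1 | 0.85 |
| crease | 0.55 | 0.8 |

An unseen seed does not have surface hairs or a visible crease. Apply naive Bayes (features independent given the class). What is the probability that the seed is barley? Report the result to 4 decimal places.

0.9429

barley: 0.55 × (1−0.1) × (1−0.55) = 0.22275
wheat: 0.45 × (1−0.85) × (1−0.8) = 0.0135
P(barley | x) = 0.22275 / 0.23625 ≈ 0.9429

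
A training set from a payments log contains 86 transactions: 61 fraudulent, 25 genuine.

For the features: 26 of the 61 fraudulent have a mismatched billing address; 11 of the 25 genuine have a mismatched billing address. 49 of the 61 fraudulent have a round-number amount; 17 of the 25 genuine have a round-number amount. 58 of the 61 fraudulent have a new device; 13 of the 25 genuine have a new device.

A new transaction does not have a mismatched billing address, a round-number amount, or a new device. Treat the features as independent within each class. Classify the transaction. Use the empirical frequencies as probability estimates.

genuine

fraudulent: (61/86) × (35/61) × (12/61) × (3/61) ≈ 0.00393743
genuine: (25/86) × (14/25) × (8/25) × (12/25) ≈ 0.0250047
Highest score → genuine.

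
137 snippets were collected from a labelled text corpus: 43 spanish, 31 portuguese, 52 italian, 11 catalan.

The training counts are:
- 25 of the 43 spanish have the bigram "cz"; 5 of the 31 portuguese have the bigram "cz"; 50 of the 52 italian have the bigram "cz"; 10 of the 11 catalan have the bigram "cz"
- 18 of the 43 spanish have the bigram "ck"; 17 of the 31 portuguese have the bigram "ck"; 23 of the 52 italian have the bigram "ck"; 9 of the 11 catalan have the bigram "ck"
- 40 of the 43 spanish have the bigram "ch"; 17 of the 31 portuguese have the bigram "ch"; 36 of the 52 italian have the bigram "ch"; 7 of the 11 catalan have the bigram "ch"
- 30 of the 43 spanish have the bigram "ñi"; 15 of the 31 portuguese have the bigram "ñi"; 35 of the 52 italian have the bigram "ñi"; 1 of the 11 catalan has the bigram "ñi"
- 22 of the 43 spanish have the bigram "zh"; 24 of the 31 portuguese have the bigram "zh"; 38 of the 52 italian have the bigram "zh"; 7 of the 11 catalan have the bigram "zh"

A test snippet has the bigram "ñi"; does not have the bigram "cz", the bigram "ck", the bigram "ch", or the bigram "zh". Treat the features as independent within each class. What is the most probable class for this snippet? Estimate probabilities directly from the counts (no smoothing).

spanish: (43/137) × (18/43) × (25/43) × (3/43) × (30/43) × (21/43) ≈ 0.00181585
portuguese: (31/137) × (26/31) × (14/31) × (14/31) × (15/31) × (7/31) ≈ 0.00422913
italian: (52/137) × (2/52) × (29/52) × (16/52) × (35/52) × (14/52) ≈ 0.000453952
catalan: (11/137) × (1/11) × (2/11) × (4/11) × (1/11) × (4/11) ≈ 0.0000159536
Highest score → portuguese.

portuguese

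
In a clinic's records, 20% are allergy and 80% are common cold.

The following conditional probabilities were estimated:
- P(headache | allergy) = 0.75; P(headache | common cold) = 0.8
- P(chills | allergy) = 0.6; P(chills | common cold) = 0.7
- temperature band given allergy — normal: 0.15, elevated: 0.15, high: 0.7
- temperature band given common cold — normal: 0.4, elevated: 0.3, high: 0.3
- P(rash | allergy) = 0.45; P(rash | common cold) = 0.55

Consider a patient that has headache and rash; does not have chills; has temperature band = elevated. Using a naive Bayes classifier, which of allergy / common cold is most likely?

allergy: 0.2 × 0.75 × (1−0.6) × 0.15 × 0.45 = 0.00405
common cold: 0.8 × 0.8 × (1−0.7) × 0.3 × 0.55 = 0.03168
Highest score → common cold.

common cold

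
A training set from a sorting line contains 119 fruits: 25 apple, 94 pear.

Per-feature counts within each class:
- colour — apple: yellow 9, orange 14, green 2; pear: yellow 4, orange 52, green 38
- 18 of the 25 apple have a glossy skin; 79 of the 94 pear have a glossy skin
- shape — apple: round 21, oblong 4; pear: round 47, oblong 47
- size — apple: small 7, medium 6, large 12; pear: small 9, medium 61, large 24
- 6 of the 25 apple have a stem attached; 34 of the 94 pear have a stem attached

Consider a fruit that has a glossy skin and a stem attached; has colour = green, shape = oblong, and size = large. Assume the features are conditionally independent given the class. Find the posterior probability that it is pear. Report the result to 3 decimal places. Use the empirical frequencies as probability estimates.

0.982

apple: (25/119) × (2/25) × (18/25) × (4/25) × (12/25) × (6/25) ≈ 0.000223043
pear: (94/119) × (38/94) × (79/94) × (47/94) × (24/94) × (34/94) ≈ 0.012392
P(pear | x) = 0.012392 / 0.012615043 ≈ 0.982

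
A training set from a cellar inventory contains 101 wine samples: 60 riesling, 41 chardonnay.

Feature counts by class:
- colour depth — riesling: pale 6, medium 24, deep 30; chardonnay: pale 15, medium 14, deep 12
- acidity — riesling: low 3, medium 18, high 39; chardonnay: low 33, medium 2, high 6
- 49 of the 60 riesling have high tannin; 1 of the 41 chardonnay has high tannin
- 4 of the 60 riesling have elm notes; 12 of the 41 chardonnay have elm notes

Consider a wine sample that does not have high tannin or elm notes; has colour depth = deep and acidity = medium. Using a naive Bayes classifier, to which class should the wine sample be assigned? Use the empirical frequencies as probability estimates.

riesling: (60/101) × (30/60) × (18/60) × (11/60) × (56/60) ≈ 0.0152475
chardonnay: (41/101) × (12/41) × (2/41) × (40/41) × (29/41) ≈ 0.00399941
Highest score → riesling.

riesling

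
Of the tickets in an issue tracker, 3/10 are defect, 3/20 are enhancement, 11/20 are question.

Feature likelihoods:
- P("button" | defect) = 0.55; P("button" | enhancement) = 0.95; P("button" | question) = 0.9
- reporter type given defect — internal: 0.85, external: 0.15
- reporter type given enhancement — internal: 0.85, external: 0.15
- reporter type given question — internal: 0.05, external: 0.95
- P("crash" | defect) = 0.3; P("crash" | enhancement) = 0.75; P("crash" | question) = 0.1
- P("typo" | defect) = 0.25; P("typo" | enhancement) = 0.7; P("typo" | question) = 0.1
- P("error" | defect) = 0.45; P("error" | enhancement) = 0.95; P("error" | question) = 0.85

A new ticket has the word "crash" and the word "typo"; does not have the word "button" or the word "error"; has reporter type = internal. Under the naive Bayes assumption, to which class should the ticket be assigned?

defect

defect: 0.3 × (1−0.55) × 0.85 × 0.3 × 0.25 × (1−0.45) = 0.0047334375
enhancement: 0.15 × (1−0.95) × 0.85 × 0.75 × 0.7 × (1−0.95) = 0.00016734375
question: 0.55 × (1−0.9) × 0.05 × 0.1 × 0.1 × (1−0.85) = 0.000004125
Highest score → defect.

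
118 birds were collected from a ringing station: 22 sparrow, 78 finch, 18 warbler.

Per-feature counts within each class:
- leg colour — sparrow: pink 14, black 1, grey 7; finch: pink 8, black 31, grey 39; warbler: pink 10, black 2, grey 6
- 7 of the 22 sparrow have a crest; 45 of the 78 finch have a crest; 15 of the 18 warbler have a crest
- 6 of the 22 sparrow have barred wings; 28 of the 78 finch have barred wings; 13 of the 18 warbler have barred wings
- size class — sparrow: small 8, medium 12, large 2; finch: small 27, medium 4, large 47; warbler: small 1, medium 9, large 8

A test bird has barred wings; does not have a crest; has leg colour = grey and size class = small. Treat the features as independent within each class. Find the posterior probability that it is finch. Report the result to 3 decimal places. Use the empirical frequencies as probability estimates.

0.800

sparrow: (22/118) × (7/22) × (15/22) × (6/22) × (8/22) ≈ 0.00401126
finch: (78/118) × (39/78) × (33/78) × (28/78) × (27/78) ≈ 0.0173754
warbler: (18/118) × (6/18) × (3/18) × (13/18) × (1/18) ≈ 0.000340029
P(finch | x) = 0.0173754 / 0.021726689 ≈ 0.800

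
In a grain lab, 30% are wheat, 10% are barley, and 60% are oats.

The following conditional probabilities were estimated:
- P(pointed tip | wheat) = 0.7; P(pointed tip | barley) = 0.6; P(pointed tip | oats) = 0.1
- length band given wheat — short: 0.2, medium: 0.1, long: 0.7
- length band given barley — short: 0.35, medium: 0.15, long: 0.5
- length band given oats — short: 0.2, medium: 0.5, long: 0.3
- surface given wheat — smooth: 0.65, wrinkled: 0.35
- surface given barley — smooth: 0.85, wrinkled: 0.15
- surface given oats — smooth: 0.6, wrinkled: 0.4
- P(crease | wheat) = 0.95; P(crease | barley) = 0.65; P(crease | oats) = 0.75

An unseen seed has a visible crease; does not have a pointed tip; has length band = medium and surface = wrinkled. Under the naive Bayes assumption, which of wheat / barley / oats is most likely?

oats

wheat: 0.3 × (1−0.7) × 0.1 × 0.35 × 0.95 = 0.0029925
barley: 0.1 × (1−0.6) × 0.15 × 0.15 × 0.65 = 0.000585
oats: 0.6 × (1−0.1) × 0.5 × 0.4 × 0.75 = 0.081
Highest score → oats.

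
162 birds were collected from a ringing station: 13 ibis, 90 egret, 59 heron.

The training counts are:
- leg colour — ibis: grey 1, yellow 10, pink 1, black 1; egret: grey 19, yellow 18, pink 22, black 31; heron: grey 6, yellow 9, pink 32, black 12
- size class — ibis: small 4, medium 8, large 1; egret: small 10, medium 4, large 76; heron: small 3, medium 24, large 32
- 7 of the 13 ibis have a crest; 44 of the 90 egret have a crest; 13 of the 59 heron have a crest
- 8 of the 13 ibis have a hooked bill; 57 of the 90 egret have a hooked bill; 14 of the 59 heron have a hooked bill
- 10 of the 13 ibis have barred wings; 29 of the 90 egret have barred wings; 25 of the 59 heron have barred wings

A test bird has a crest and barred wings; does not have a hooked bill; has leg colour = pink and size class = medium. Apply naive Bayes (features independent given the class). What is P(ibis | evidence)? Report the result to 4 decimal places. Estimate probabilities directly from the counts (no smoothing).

ibis: (13/162) × (1/13) × (8/13) × (7/13) × (5/13) × (10/13) ≈ 0.000605159
egret: (90/162) × (22/90) × (4/90) × (44/90) × (33/90) × (29/90) ≈ 0.000348628
heron: (59/162) × (32/59) × (24/59) × (13/59) × (45/59) × (25/59) ≈ 0.00572182
P(ibis | x) = 0.000605159 / 0.006675607 ≈ 0.0907

0.0907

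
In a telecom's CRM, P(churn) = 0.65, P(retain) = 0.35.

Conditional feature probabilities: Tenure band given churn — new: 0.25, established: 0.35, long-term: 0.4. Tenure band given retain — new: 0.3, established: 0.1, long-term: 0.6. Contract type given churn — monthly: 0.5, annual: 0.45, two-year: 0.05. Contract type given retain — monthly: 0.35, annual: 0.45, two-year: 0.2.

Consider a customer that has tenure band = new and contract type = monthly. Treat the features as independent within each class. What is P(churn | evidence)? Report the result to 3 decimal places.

0.689

churn: 0.65 × 0.25 × 0.5 = 0.08125
retain: 0.35 × 0.3 × 0.35 = 0.03675
P(churn | x) = 0.08125 / 0.118 ≈ 0.689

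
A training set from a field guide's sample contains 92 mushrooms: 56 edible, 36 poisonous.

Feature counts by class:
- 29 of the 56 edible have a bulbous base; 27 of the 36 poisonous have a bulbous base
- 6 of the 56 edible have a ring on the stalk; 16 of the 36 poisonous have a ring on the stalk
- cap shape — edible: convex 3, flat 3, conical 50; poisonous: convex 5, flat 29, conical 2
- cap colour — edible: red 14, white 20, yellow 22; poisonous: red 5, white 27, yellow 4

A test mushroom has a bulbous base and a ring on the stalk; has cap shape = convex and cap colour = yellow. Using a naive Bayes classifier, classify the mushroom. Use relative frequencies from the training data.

poisonous

edible: (56/92) × (29/56) × (6/56) × (3/56) × (22/56) ≈ 0.00071079
poisonous: (36/92) × (27/36) × (16/36) × (5/36) × (4/36) ≈ 0.00201288
Highest score → poisonous.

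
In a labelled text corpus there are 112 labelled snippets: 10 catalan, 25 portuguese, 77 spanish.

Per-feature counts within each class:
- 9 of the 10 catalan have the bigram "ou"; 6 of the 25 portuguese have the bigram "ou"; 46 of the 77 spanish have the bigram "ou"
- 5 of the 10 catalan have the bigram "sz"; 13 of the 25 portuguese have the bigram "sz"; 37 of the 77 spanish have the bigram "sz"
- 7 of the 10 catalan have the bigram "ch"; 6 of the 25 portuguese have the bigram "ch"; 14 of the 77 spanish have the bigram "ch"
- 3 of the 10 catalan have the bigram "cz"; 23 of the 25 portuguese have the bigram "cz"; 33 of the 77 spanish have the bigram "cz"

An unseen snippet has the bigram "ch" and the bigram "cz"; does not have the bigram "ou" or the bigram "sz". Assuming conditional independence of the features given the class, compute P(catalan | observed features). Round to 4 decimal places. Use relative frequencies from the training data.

catalan: (10/112) × (1/10) × (5/10) × (7/10) × (3/10) = 0.0009375
portuguese: (25/112) × (19/25) × (12/25) × (6/25) × (23/25) ≈ 0.0179794
spanish: (77/112) × (31/77) × (40/77) × (14/77) × (33/77) ≈ 0.011204
P(catalan | x) = 0.0009375 / 0.0301209 ≈ 0.0311

0.0311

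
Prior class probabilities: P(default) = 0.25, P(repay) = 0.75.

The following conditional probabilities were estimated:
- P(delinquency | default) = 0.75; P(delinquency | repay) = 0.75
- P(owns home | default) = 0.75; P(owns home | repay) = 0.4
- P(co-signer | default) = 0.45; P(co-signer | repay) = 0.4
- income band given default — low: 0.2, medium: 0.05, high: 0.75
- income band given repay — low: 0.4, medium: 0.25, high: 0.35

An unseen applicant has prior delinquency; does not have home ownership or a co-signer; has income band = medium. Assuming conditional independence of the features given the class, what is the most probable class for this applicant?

default: 0.25 × 0.75 × (1−0.75) × (1−0.45) × 0.05 = 0.0012890625
repay: 0.75 × 0.75 × (1−0.4) × (1−0.4) × 0.25 = 0.050625
Highest score → repay.

repay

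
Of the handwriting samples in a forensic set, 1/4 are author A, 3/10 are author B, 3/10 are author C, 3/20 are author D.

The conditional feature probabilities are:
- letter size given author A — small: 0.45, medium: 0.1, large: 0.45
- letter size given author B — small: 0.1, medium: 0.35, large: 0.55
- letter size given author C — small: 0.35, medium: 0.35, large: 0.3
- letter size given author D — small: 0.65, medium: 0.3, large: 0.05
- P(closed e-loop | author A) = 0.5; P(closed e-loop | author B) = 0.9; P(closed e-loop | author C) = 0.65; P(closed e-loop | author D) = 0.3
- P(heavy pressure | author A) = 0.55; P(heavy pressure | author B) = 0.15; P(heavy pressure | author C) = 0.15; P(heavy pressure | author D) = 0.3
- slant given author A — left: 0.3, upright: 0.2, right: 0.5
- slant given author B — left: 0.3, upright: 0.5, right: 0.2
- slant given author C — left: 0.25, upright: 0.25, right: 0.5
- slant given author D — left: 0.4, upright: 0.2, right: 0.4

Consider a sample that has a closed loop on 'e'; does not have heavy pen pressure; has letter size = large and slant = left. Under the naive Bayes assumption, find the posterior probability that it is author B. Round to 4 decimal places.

0.6471

author A: 0.25 × 0.45 × 0.5 × (1−0.55) × 0.3 = 0.00759375
author B: 0.3 × 0.55 × 0.9 × (1−0.15) × 0.3 = 0.0378675
author C: 0.3 × 0.3 × 0.65 × (1−0.15) × 0.25 = 0.01243125
author D: 0.15 × 0.05 × 0.3 × (1−0.3) × 0.4 = 0.00063
P(author B | x) = 0.0378675 / 0.0585225 ≈ 0.6471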